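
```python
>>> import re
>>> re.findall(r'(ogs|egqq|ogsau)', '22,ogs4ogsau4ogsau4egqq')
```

Alternation isn't longest-match — the leftmost alternative that fits at this position is chosen.
Scanning left to right: at [3:6] match 'ogs', group 1 = 'ogs'; at [7:10] match 'ogs', group 1 = 'ogs'; at [13:16] match 'ogs', group 1 = 'ogs'; at [19:23] match 'egqq', group 1 = 'egqq'.
`findall` collects group 1 from each match (4 total).

['ogs', 'ogs', 'ogs', 'egqq']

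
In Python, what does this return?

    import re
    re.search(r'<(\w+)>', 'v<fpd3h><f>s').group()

'<fpd3h>'

The match spans [1:8] → '<fpd3h>'.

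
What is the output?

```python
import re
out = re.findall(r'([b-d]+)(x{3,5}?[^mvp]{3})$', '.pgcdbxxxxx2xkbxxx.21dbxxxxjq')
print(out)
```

Pattern: one or more of a character in [b-d] (captured); then 3 to 5 of the literal 'x' (lazy), then exactly 3 of any character except [mvp] (captured); then anchored at the end.
With 2 capturing groups, `findall` returns a 2-tuple per match.

[('db', 'xxxxjq')]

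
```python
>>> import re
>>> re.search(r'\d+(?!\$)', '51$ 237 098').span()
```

(0, 1)

Because the assertion is negative and zero-width, positions next to the forbidden text are skipped.
Unlike `match`, `search` isn't anchored — it looks for the pattern anywhere in the string.
The match spans [0:1] → '5'.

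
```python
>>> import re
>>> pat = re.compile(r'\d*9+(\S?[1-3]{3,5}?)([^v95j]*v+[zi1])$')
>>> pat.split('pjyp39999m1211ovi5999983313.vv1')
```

['pjyp39999m1211ovi', '8331', '3.vv1', '']

A `+?`/`*?`/`{m,n}?` starts at its minimum and grows only as far as needed for what follows to match.
The group in the pattern means `split` returns the separators' captures alongside the pieces.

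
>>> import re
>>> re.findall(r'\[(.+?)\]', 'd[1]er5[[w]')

The `?` after the quantifier makes it lazy — it takes as little as possible before letting the rest of the pattern try.
Walking the string: at [1:4] match '[1]', group 1 = '1'; at [7:11] match '[[w]', group 1 = '[w'.
One capturing group, so `findall` returns just the captured substring from each match — 2 in all.

['1', '[w']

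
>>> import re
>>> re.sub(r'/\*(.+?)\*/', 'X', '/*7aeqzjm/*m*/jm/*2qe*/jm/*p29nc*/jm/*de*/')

'XjmXjmXjmX'

A `+?`/`*?`/`{m,n}?` starts at its minimum and grows only as far as needed for what follows to match.
Matches: at [0:14] → '/*7aeqzjm/*m*/'; at [16:23] → '/*2qe*/'; at [25:34] → '/*p29nc*/'; at [36:42] → '/*de*/'.
Every occurrence is swapped for 'X'.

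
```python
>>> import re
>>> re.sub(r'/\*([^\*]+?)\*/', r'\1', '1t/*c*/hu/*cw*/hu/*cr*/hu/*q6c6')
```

Matches: at [2:7] → '/*c*/'; at [9:15] → '/*cw*/'; at [17:23] → '/*cr*/'.
`\1` in the replacement pulls in group 1's text for each match.

'1tchucwhucrhu/*q6c6'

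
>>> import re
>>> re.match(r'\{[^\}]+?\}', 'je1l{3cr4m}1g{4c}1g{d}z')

With `match`, the pattern is implicitly anchored at the beginning.
Here the string doesn't start with a match, so the call returns None.

None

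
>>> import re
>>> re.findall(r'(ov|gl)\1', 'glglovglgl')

After group 1 captures some text, `\1` only succeeds where that same text appears again.
`findall` collects group 1 from each match (2 total).

['gl', 'gl']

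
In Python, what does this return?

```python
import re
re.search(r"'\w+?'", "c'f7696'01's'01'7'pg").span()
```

`re.search` tries every starting position until one works.
The match spans [1:8] → "'f7696'".

(1, 8)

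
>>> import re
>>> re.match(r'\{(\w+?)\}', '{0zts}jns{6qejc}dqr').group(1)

The match spans [0:6] → '{0zts}'.
Captured: group 1 = '0zts'.

'0zts'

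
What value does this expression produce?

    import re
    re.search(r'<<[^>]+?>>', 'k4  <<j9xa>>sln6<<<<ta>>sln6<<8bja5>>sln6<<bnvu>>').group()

The match spans [4:12] → '<<j9xa>>'.

'<<j9xa>>'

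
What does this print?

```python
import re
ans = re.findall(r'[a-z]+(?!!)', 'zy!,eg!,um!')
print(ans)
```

['z', 'e', 'u']

The negative lookahead/lookbehind blocks any match where the forbidden context is present.
Scanning left to right: at [0:1] → 'z'; at [4:5] → 'e'; at [8:9] → 'u'.
`findall` yields the raw match text (3 of them) because the pattern has no groups.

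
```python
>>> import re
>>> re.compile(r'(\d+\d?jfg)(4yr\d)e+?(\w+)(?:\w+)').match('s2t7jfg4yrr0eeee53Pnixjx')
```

None

`re.match` only tries the pattern at the start of the string.
Here the pattern fails at index 0, so the call returns None.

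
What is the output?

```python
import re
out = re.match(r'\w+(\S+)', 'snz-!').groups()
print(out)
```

The pattern matches one or more of a word character; then one or more of a non-whitespace character (captured).
With `match`, the pattern is implicitly anchored at the beginning.
The match spans [0:5] → 'snz-!'.
Captured: group 1 = '-!'.

('-!',)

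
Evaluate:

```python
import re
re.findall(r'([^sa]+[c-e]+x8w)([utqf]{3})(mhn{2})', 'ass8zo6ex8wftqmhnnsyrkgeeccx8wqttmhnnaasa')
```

[('8zo6ex8w', 'ftq', 'mhnn'), ('yrkgeeccx8w', 'qtt', 'mhnn')]

The pattern matches one or more of any character except [sa], then one or more of a character in [c-e], then the literal 'x8w' (captured); then exactly 3 of one of [utqf] (captured); then the literal 'mh', then exactly 2 of the literal 'n' (captured).
Scanning left to right: at [3:18] match '8zo6ex8wftqmhnn', groups = ('8zo6ex8w', 'ftq', 'mhnn'); at [19:37] match 'yrkgeeccx8wqttmhnn', groups = ('yrkgeeccx8w', 'qtt', 'mhnn').
`findall` packs the 3 group values into a tuple for every match.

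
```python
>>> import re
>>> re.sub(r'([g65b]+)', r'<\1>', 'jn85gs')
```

This matches one or more of one of [g65b] (captured).
Matches: at [3:5] → '5g'.
The replacement refers to a captured group, so each match is rewritten using its own captured text.

'jn8<5g>s'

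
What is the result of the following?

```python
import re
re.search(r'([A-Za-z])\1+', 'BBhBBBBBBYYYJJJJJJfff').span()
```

After group 1 captures some text, `\1` only succeeds where that same text appears again.
The match spans [0:2] → 'BB'.

(0, 2)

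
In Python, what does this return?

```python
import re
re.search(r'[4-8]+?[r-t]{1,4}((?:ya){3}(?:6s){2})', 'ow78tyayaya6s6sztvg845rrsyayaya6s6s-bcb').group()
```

'78tyayaya6s6s'

Pattern: one or more of a character in [4-8] (lazy); then 1 to 4 of a character in [r-t]; then the literal 'ya' repeated 3 times, then the literal '6s' repeated 2 times (captured).
`re.search` tries every starting position until one works.
The match spans [2:15] → '78tyayaya6s6s'.
Captured: group 1 = 'yayaya6s6s'.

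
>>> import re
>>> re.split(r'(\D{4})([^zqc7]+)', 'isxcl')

['', 'isxc', 'l', '']

This matches exactly 4 of a non-digit (captured); then one or more of any character except [zqc7] (captured).
Because the pattern has a capturing group, `split` also inserts each captured text between the pieces.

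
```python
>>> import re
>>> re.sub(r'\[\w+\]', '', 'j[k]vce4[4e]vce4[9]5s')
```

'jvce4vce45s'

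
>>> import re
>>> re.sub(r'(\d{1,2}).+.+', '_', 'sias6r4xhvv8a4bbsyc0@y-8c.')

This matches 1 to 2 of a digit (captured); then one or more of any character, then one or more of any character.
Matches: at [4:26] → '6r4xhvv8a4bbsyc0@y-8c.'.
`sub` substitutes '_' at each match site.

'sias_'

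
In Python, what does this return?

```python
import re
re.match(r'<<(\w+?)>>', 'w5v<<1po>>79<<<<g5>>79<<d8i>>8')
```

None

With `match`, the pattern is implicitly anchored at the beginning.
Here the pattern fails at index 0, so the call returns None.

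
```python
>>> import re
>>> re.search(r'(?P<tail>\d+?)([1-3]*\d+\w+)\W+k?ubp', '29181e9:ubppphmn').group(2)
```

This matches one or more of a digit (lazy) (captured as 'tail'); then zero or more of a character in [1-3], then one or more of a digit, then one or more of a word character (captured); then one or more of a non-word character, then optionally the literal 'k', then the literal 'ubp'.
Because the quantifier is non-greedy, it stops expanding at the earliest point where the rest of the pattern can succeed.
`search` walks the string left to right and returns the first match it finds.
The match spans [0:11] → '29181e9:ubp'.
Captured: group 1 = '2', group 2 = '9181e9'.

'9181e9'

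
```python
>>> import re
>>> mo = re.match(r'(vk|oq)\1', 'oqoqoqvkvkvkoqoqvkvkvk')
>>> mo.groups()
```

The match spans [0:4] → 'oqoq'.
Captured: group 1 = 'oq'.

('oq',)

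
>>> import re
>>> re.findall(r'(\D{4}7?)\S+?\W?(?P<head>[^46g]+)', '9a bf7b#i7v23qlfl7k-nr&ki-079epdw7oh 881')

[('a bf7', 'i7v23qlfl7k-nr&ki-079epdw7oh 881')]

`findall` packs the 2 group values into a tuple for every match.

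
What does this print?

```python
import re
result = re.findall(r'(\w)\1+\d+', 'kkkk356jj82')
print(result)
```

['k', 'j']

A backreference is literal: `\1` must see the identical characters the first group matched.
Walking the string: at [0:7] match 'kkkk356', group 1 = 'k'; at [7:11] match 'jj82', group 1 = 'j'.
With a single group, `findall` returns only what that group captured — 2 items.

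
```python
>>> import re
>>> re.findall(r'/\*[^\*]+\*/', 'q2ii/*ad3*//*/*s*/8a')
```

Matches: at [4:11] → '/*ad3*/'; at [13:18] → '/*s*/'.
`findall` yields the raw match text (2 of them) because the pattern has no groups.

['/*ad3*/', '/*s*/']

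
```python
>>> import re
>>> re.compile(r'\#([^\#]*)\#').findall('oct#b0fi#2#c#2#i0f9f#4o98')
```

['b0fi', 'c', 'i0f9f']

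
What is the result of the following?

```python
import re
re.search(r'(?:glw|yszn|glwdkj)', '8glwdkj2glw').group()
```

`|` is ordered: at each position the engine commits to the first alternative that works.
The match spans [1:4] → 'glw'.

'glw'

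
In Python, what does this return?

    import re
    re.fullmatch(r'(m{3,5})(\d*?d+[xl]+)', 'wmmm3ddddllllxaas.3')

The pattern matches 3 to 5 of a literal 'm' (captured); then zero or more of a digit (lazy), then one or more of a literal 'd', then one or more of one of [xl] (captured).
`re.fullmatch` is like wrapping the pattern in `^…$` (in single-line mode).
Here there's no way to consume every character, so the call returns None.

None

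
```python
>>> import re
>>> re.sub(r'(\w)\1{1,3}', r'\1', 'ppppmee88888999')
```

'pme889'

After group 1 captures some text, `\1` only succeeds where that same text appears again.
The replacement refers to a captured group, so each match is rewritten using its own captured text.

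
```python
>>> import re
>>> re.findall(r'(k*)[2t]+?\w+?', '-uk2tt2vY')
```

The `?` after the quantifier makes it lazy — it takes as little as possible before letting the rest of the pattern try.
With a single group, `findall` returns only what that group captured — 2 items.

['k', '']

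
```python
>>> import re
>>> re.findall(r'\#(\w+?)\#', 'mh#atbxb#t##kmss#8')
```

['atbxb', 'kmss']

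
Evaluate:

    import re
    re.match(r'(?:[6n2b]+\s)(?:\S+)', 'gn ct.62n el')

With `match`, the pattern is implicitly anchored at the beginning.
Here position 0 doesn't satisfy it, so the call returns None.

None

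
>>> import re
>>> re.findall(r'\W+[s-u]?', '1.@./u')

No capturing groups, so `findall` returns the 1 full match string.

['.@./u']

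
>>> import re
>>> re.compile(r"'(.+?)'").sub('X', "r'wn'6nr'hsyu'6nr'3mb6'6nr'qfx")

Matches: at [1:5] → "'wn'"; at [8:14] → "'hsyu'"; at [17:23] → "'3mb6'".
Each match is replaced by 'X'.

"rX6nrX6nrX6nr'qfx"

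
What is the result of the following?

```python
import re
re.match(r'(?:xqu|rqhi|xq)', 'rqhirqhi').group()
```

`match` is anchored at position 0; if the pattern doesn't fit there, it returns None.
The match spans [0:4] → 'rqhi'.

'rqhi'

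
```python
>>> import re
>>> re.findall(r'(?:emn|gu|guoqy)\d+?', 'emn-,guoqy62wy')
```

Walking the string: at [5:11] → 'guoqy6'.
No capturing groups, so `findall` returns the 1 full match string.

['guoqy6']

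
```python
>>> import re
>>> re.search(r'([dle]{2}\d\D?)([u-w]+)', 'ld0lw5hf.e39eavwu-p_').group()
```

This matches exactly 2 of one of [dle], then a digit, then optionally a non-digit (captured); then one or more of a character in [u-w] (captured).
The match spans [0:5] → 'ld0lw'.

'ld0lw'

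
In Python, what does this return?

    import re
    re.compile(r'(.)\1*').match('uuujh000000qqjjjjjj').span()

(0, 3)

`re.match` won't scan ahead — the pattern has to work from the very first character.
The match spans [0:3] → 'uuu'.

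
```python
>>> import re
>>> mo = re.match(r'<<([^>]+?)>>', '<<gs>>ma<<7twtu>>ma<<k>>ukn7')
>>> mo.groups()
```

('gs',)

The match spans [0:6] → '<<gs>>'.
Captured: group 1 = 'gs'.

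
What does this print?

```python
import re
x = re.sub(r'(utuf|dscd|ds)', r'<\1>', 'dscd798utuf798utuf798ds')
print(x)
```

<dscd>798<utuf>798<utuf>798<ds>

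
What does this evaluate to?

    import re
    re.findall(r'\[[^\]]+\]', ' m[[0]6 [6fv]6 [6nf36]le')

Matches: at [2:6] → '[[0]'; at [8:13] → '[6fv]'; at [15:22] → '[6nf36]'.
Since nothing is captured, `findall` lists the 3 matched substrings directly.

['[[0]', '[6fv]', '[6nf36]']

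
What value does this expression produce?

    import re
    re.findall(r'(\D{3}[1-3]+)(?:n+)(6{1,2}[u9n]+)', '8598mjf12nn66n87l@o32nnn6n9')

`findall` packs the 2 group values into a tuple for every match.

[('mjf12', '66n'), ('l@o32', '6n9')]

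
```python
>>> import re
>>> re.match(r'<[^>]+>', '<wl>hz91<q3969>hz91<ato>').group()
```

With `match`, the pattern is implicitly anchored at the beginning.
The match spans [0:4] → '<wl>'.

'<wl>'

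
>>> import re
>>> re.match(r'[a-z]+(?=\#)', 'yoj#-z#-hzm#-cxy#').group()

'yoj'

The lookaround is zero-width — it requires the adjacent text to match without consuming it, so the asserted text isn't part of the match.
`re.match` won't scan ahead — the pattern has to work from the very first character.
The match spans [0:3] → 'yoj'.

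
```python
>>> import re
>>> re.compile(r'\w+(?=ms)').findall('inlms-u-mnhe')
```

The `(?=…)`/`(?<=…)` assertion just peeks at neighbouring text; it doesn't advance the match position.
`findall` yields the raw match text (1 of them) because the pattern has no groups.

['inl']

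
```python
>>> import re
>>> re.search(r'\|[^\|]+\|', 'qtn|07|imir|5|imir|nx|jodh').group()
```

`search` walks the string left to right and returns the first match it finds.
The match spans [3:7] → '|07|'.

'|07|'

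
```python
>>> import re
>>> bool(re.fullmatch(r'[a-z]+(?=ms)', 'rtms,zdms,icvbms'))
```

False

The positive lookaround only admits positions where the adjacent text matches; those characters stay outside the span.
`re.fullmatch` requires the pattern to consume the entire string.
Here the pattern can't cover the whole string, so the call returns None, and `bool(None)` is False.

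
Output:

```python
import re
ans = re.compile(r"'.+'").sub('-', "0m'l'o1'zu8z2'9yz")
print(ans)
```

Matches: at [2:14] → "'l'o1'zu8z2'".
`sub` substitutes '-' at each match site.

0m-9yz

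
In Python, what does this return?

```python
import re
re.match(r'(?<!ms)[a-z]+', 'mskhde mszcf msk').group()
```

`(?!…)`/`(?<!…)` only lets a position through if the neighbouring text does NOT match; no characters are consumed.
With `match`, the pattern is implicitly anchored at the beginning.
The match spans [0:6] → 'mskhde'.

'mskhde'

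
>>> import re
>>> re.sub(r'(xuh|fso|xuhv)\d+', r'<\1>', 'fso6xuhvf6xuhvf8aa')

'<fso>xuhvf6xuhvf8aa'

Matches: at [0:4] → 'fso6'.
Each match is replaced using the text its own group 1 captured.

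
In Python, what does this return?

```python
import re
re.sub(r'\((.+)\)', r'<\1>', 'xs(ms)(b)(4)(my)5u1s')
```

Matches: at [2:16] → '(ms)(b)(4)(my)'.
`\1` in the replacement pulls in group 1's text for each match.

'xs<ms)(b)(4)(my>5u1s'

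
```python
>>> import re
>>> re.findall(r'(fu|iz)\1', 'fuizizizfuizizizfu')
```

['iz', 'iz']

After group 1 captures some text, `\1` only succeeds where that same text appears again.
`findall` collects group 1 from each match (2 total).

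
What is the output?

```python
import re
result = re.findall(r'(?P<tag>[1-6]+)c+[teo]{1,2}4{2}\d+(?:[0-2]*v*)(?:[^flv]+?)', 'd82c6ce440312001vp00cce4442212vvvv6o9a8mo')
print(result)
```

['6']

This matches one or more of a character in [1-6] (captured as 'tag'); then one or more of a literal 'c'; then 1 to 2 of one of [teo], then exactly 2 of a literal '4', then one or more of a digit; then zero or more of a character in [0-2], then zero or more of a literal 'v' (non-capturing group); then one or more of any character except [flv] (lazy) (non-capturing group).
Walking the string: at [4:18] match '6ce440312001vp', group 1 = '6'.
With a single group, `findall` returns only what that group captured — 1 item.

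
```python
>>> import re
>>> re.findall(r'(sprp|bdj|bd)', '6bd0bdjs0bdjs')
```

['bd', 'bdj', 'bdj']

Alternation tries branches left to right and keeps the first one that lets the overall match succeed at that position.
Scanning left to right: at [1:3] match 'bd', group 1 = 'bd'; at [4:7] match 'bdj', group 1 = 'bdj'; at [9:12] match 'bdj', group 1 = 'bdj'.
With a single group, `findall` returns only what that group captured — 3 items.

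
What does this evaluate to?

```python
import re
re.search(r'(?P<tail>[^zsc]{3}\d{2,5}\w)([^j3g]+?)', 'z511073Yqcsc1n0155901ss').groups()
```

The pattern matches exactly 3 of any character except [zsc], then 2 to 5 of a digit, then a word character (captured as 'tail'); then one or more of any character except [j3g] (lazy) (captured).
`search` walks the string left to right and returns the first match it finds.
The match spans [1:9] → '511073Yq'.
Captured: group 1 = '511073Y', group 2 = 'q'.

('511073Y', 'q')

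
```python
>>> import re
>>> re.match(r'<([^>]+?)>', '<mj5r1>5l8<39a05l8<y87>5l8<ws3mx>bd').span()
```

`re.match` won't scan ahead — the pattern has to work from the very first character.
The match spans [0:7] → '<mj5r1>'.

(0, 7)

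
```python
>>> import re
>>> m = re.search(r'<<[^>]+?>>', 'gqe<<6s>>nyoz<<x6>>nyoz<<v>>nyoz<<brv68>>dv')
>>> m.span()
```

`search` walks the string left to right and returns the first match it finds.
The match spans [3:9] → '<<6s>>'.

(3, 9)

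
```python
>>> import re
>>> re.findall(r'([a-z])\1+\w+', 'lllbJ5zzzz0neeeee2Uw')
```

['l']

`\1` is not a pattern — it's the concrete string captured by group 1, re-applied verbatim.
Matches: at [0:20] match 'lllbJ5zzzz0neeeee2Uw', group 1 = 'l'.
With a single group, `findall` returns only what that group captured — 1 item.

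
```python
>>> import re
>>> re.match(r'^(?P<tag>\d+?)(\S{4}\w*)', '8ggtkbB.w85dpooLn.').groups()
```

The pattern matches anchored at the start of the string; then one or more of a digit (lazy) (captured as 'tag'); then exactly 4 of a non-whitespace character, then zero or more of a word character (captured).
`re.match` only tries the pattern at the start of the string.
The match spans [0:7] → '8ggtkbB'.
Captured: group 1 = '8', group 2 = 'ggtkbB'.

('8', 'ggtkbB')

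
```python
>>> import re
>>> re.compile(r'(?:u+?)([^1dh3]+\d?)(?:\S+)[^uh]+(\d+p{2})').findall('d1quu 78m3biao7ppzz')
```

Lazy quantifiers expand one character at a time until the remainder of the pattern can match.
With 2 capturing groups, `findall` returns a 2-tuple per match.

[('u 78m3', '7pp')]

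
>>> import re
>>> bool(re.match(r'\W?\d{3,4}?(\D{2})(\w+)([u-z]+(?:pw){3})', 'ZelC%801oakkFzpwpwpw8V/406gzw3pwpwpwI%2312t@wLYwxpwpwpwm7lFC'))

False

This matches optionally a non-word character, then 3 to 4 of a digit (lazy); then exactly 2 of a non-digit (captured); then one or more of a word character (captured); then one or more of a character in [u-z], then the literal 'pw' repeated 3 times (captured).
`re.match` only tries the pattern at the start of the string.
Here the pattern fails at index 0, so the call returns None, and `bool(None)` is False.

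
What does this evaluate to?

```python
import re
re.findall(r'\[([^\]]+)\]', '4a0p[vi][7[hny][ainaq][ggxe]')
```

['vi', '7[hny', 'ainaq', 'ggxe']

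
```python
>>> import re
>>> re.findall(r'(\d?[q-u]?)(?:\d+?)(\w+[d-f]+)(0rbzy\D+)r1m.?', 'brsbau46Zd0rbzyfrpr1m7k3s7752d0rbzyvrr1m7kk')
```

[('u', '6Zd0rbzyfrpr1m7k3s7752d', '0rbzyvr')]

A `+?`/`*?`/`{m,n}?` starts at its minimum and grows only as far as needed for what follows to match.
3 groups means the one result is a tuple of 3 captured strings — 1 here.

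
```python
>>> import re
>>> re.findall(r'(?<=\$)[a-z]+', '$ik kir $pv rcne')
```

['ik', 'pv']

Lookahead/lookbehind check context without consuming it, so the matched span excludes the asserted characters.
Walking the string: at [1:3] → 'ik'; at [9:11] → 'pv'.
No capturing groups, so `findall` returns the 2 full match strings.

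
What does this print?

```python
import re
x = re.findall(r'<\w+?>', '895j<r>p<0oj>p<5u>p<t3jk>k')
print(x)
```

Since nothing is captured, `findall` lists the 4 matched substrings directly.

['<r>', '<0oj>', '<5u>', '<t3jk>']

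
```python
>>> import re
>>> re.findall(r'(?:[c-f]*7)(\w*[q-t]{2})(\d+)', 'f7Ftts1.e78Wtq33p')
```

[('Ftts', '1'), ('8Wtq', '33')]

Pattern: zero or more of a character in [c-f], then the literal '7' (non-capturing group); then zero or more of a word character, then exactly 2 of a character in [q-t] (captured); then one or more of a digit (captured).
`findall` packs the 2 group values into a tuple for every match.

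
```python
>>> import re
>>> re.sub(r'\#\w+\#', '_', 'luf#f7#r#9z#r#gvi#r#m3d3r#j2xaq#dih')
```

'luf_r_r_r_j2xaq#dih'

Matches: at [3:7] → '#f7#'; at [8:12] → '#9z#'; at [13:18] → '#gvi#'; at [19:26] → '#m3d3r#'.
Every occurrence is swapped for '_'.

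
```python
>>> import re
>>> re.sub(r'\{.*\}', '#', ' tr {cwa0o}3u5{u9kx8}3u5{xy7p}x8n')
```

Matches: at [4:30] → '{cwa0o}3u5{u9kx8}3u5{xy7p}'.
`sub` substitutes '#' at each match site.

' tr #x8n'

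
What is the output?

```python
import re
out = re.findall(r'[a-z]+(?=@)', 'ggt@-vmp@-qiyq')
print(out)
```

The lookaround is zero-width — it requires the adjacent text to match without consuming it, so the asserted text isn't part of the match.
No capturing groups, so `findall` returns the 2 full match strings.

['ggt', 'vmp']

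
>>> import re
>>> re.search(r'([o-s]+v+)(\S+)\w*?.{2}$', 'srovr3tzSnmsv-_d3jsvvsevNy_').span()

Pattern: one or more of a character in [o-s], then one or more of a literal 'v' (captured); then one or more of a non-whitespace character (captured); then zero or more of a word character (lazy), then exactly 2 of any character; then anchored at the end.
Unlike `match`, `search` isn't anchored — it looks for the pattern anywhere in the string.
The match spans [0:27] → 'srovr3tzSnmsv-_d3jsvvsevNy_'.
Captured: group 1 = 'srov', group 2 = 'r3tzSnmsv-_d3jsvvsevN'.

(0, 27)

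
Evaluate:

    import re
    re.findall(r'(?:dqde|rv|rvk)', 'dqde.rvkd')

['dqde', 'rv']

The regex engine tests alternatives in the order written; an earlier branch that matches wins even if a later one would match more.
No capturing groups, so `findall` returns the 2 full match strings.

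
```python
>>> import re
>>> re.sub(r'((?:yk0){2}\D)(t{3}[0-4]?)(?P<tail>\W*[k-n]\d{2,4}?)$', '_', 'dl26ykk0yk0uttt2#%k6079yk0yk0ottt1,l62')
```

The pattern matches the literal 'yk0' repeated 2 times, then a non-digit (captured); then exactly 3 of the literal 't', then optionally a character in [0-4] (captured); then zero or more of a non-word character, then a character in [k-n], then 2 to 4 of a digit (lazy) (captured as 'tail'); then anchored at the end.
Matches: at [23:38] → 'yk0yk0ottt1,l62'.
`sub` substitutes '_' at each match site.

'dl26ykk0yk0uttt2#%k6079_'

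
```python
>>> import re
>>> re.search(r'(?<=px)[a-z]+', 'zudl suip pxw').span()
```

Lookahead/lookbehind check context without consuming it, so the matched span excludes the asserted characters.
`re.search` tries every starting position until one works.
The match spans [12:13] → 'w'.

(12, 13)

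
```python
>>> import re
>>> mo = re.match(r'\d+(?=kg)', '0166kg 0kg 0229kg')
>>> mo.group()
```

'0166'

The `(?=…)`/`(?<=…)` assertion just peeks at neighbouring text; it doesn't advance the match position.
`match` is anchored at position 0; if the pattern doesn't fit there, it returns None.
The match spans [0:4] → '0166'.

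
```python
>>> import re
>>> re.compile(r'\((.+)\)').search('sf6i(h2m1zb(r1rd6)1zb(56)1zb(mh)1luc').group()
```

The match spans [4:32] → '(h2m1zb(r1rd6)1zb(56)1zb(mh)'.

'(h2m1zb(r1rd6)1zb(56)1zb(mh)'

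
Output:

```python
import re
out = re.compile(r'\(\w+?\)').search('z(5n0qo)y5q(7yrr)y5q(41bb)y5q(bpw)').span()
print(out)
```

The match spans [1:8] → '(5n0qo)'.

(1, 8)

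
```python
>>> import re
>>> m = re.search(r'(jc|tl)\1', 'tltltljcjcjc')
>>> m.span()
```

(0, 4)

A backreference is literal: `\1` must see the identical characters the first group matched.
The match spans [0:4] → 'tltl'.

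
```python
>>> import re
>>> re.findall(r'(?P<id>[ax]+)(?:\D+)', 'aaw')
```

['aa']

`findall` collects group 1 from the one match (1 total).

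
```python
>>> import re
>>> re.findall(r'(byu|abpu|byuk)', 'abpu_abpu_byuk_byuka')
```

['abpu', 'abpu', 'byu', 'byu']

`|` is ordered: at each position the engine commits to the first alternative that works.
Matches: at [0:4] match 'abpu', group 1 = 'abpu'; at [5:9] match 'abpu', group 1 = 'abpu'; at [10:13] match 'byu', group 1 = 'byu'; at [15:18] match 'byu', group 1 = 'byu'.
`findall` collects group 1 from each match (4 total).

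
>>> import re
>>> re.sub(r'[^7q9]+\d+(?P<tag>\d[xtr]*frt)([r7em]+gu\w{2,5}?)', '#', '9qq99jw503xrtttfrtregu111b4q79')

A `+?`/`*?`/`{m,n}?` starts at its minimum and grows only as far as needed for what follows to match.
Each match is replaced by '#'.

'9qq99#1b4q79'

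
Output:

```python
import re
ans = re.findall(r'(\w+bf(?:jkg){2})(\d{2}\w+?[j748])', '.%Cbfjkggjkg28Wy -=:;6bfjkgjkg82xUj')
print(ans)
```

[('6bfjkgjkg', '82xUj')]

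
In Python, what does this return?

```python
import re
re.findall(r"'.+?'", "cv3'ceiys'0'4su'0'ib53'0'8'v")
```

["'ceiys'", "'4su'", "'ib53'", "'8'"]

With the lazy modifier that quantifier settles for the fewest repetitions that let the rest of the pattern succeed (the atoms after it are unaffected and can still be greedy).
Walking the string: at [3:10] → "'ceiys'"; at [11:16] → "'4su'"; at [17:23] → "'ib53'"; at [24:27] → "'8'".
No capturing groups, so `findall` returns the 4 full match strings.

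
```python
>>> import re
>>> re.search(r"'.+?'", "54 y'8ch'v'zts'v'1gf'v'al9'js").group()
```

Unlike `match`, `search` isn't anchored — it looks for the pattern anywhere in the string.
The match spans [4:9] → "'8ch'".

"'8ch'"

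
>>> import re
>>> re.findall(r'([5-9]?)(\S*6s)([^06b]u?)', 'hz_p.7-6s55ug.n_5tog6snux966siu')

The pattern matches optionally a character in [5-9] (captured); then zero or more of a non-whitespace character, then the literal '6s' (captured); then any character except [06b], then optionally the literal 'u' (captured).
Scanning left to right: at [0:31] match 'hz_p.7-6s55ug.n_5tog6snux966siu', groups = ('', 'hz_p.7-6s55ug.n_5tog6snux966s', 'iu').
`findall` packs the 3 group values into a tuple for every match.

[('', 'hz_p.7-6s55ug.n_5tog6snux966s', 'iu')]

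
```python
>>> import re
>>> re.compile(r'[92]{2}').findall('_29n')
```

['29']

With no groups in the pattern, `findall` gives back each whole match — 1 here.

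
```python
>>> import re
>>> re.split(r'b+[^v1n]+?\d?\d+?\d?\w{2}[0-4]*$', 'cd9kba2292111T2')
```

['cd9k', '']

The pattern matches one or more of the literal 'b', then one or more of any character except [v1n] (lazy); then optionally a digit, then one or more of a digit (lazy); then optionally a digit, then exactly 2 of a word character; then zero or more of a character in [0-4]; then anchored at the end.
`split` removes every match and returns the 2 fragments in between.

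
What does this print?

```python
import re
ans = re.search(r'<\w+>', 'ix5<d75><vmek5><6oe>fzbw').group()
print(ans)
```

<d75>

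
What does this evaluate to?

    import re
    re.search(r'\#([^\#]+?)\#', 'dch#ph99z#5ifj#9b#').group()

`re.search` tries every starting position until one works.
The match spans [3:10] → '#ph99z#'.
Captured: group 1 = 'ph99z'.

'#ph99z#'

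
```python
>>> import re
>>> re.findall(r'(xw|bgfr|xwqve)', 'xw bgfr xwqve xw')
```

Branches in `(...|...)` are attempted left-to-right; the first branch that allows the whole pattern to succeed is taken.
Walking the string: at [0:2] match 'xw', group 1 = 'xw'; at [3:7] match 'bgfr', group 1 = 'bgfr'; at [8:10] match 'xw', group 1 = 'xw'; at [14:16] match 'xw', group 1 = 'xw'.
`findall` collects group 1 from each match (4 total).

['xw', 'bgfr', 'xw', 'xw']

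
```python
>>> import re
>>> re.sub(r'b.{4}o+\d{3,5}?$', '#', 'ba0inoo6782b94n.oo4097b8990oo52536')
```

'ba0inoo6782b94n.oo4097#'

Every occurrence is swapped for '#'.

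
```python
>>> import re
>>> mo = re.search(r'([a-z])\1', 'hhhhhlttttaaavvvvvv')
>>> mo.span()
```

(0, 2)

`\1` has to match the exact text group 1 already captured.
Unlike `match`, `search` isn't anchored — it looks for the pattern anywhere in the string.
The match spans [0:2] → 'hh'.
Captured: group 1 = 'h'.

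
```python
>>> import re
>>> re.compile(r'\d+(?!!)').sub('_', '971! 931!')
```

'_1! _1!'

Because the assertion is negative and zero-width, positions next to the forbidden text are skipped.
Each match is replaced by '_'.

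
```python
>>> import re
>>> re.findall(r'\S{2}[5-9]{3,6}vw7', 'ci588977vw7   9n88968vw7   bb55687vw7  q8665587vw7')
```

['ci588977vw7', '9n88968vw7', 'bb55687vw7', 'q8665587vw7']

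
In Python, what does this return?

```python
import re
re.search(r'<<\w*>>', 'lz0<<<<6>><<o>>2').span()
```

The match spans [5:10] → '<<6>>'.

(5, 10)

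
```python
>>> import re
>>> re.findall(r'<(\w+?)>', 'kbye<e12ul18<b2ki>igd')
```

['b2ki']

Scanning left to right: at [12:18] match '<b2ki>', group 1 = 'b2ki'.
With a single group, `findall` returns only what that group captured — 1 item.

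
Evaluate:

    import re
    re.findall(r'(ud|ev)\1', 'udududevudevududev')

After group 1 captures some text, `\1` only succeeds where that same text appears again.
Matches: at [0:4] match 'udud', group 1 = 'ud'; at [12:16] match 'udud', group 1 = 'ud'.
`findall` collects group 1 from each match (2 total).

['ud', 'ud']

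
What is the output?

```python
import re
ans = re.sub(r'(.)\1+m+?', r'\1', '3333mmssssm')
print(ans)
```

3ms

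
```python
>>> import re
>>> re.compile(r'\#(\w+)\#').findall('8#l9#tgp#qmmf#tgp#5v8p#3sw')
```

Scanning left to right: at [1:5] match '#l9#', group 1 = 'l9'; at [8:14] match '#qmmf#', group 1 = 'qmmf'; at [17:23] match '#5v8p#', group 1 = '5v8p'.
One capturing group, so `findall` returns just the captured substring from each match — 3 in all.

['l9', 'qmmf', '5v8p']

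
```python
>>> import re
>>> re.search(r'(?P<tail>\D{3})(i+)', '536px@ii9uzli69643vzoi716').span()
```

(3, 8)

The match spans [3:8] → 'px@ii'.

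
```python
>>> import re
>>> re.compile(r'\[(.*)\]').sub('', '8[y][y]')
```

'8'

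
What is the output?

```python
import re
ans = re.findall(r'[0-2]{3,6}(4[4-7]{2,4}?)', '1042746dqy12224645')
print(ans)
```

['464']

A non-greedy quantifier consumes as few characters as it can — just enough that the remainder of the pattern still matches from where it stops; whatever follows it matches normally.
With a single group, `findall` returns only what that group captured — 1 item.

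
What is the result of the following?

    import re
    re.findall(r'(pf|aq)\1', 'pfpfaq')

['pf']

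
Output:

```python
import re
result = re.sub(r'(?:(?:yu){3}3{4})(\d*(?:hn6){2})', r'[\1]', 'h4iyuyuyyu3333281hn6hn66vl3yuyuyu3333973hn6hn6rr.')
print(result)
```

This matches the literal 'yu' repeated 3 times, then exactly 4 of a literal '3' (non-capturing group); then zero or more of a digit, then the literal 'hn6' repeated 2 times (captured).
Matches: at [27:46] → 'yuyuyu3333973hn6hn6'.
Each match is replaced using the text its own group 1 captured.

h4iyuyuyyu3333281hn6hn66vl3[973hn6hn6]rr.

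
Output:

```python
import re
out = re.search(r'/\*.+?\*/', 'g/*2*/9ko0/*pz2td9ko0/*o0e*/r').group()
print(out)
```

The match spans [1:6] → '/*2*/'.

/*2*/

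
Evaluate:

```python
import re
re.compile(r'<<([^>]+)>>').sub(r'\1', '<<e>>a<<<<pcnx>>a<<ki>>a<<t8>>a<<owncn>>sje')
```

'ea<<pcnxakiat8aowncnsje'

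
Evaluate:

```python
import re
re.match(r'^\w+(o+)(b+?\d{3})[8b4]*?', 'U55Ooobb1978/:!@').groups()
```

('o', 'bb197')

The match spans [0:11] → 'U55Ooobb197'.
Captured: group 1 = 'o', group 2 = 'bb197'.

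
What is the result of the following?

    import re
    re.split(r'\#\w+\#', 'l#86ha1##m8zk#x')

['l', '', 'x']

Matches to split on: at [1:8] → '#86ha1#'; at [8:14] → '#m8zk#'.
The string is cut at each match, leaving 3 pieces.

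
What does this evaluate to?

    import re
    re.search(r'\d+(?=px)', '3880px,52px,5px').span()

(0, 4)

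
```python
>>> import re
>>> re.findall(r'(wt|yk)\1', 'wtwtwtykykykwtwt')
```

The backreference `\1` re-matches whatever the first group consumed, character for character.
One capturing group, so `findall` returns just the captured substring from each match — 3 in all.

['wt', 'yk', 'wt']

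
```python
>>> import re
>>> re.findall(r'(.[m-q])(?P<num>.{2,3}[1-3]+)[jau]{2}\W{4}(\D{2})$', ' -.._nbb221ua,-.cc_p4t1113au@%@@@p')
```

[('_p', '4t1113', '@p')]

3 groups means the one result is a tuple of 3 captured strings — 1 here.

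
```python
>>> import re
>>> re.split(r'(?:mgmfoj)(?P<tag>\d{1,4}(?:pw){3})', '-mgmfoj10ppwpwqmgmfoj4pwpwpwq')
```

['-mgmfoj10ppwpwq', '4pwpwpw', 'q']

The pattern matches the literal 'mgm', then the literal 'foj' (non-capturing group); then 1 to 4 of a digit, then the literal 'pw' repeated 3 times (captured as 'tag').
Matches to split on: at [15:28] → 'mgmfoj4pwpwpw'.
The group in the pattern means `split` returns the separators' captures alongside the pieces.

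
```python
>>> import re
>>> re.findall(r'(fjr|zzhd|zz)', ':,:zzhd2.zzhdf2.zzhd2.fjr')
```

The regex engine tests alternatives in the order written; an earlier branch that matches wins even if a later one would match more.
Matches: at [3:7] match 'zzhd', group 1 = 'zzhd'; at [9:13] match 'zzhd', group 1 = 'zzhd'; at [16:20] match 'zzhd', group 1 = 'zzhd'; at [22:25] match 'fjr', group 1 = 'fjr'.
One capturing group, so `findall` returns just the captured substring from each match — 4 in all.

['zzhd', 'zzhd', 'zzhd', 'fjr']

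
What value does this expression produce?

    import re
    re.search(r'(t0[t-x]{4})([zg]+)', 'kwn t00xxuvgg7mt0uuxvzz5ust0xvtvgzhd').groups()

('t0uuxv', 'zz')

Pattern: the literal 't0', then exactly 4 of a character in [t-x] (captured); then one or more of one of [zg] (captured).
Unlike `match`, `search` isn't anchored — it looks for the pattern anywhere in the string.
The match spans [15:23] → 't0uuxvzz'.
Captured: group 1 = 't0uuxv', group 2 = 'zz'.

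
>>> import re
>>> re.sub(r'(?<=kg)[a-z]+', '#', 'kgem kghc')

The `(?=…)`/`(?<=…)` assertion just peeks at neighbouring text; it doesn't advance the match position.
`sub` substitutes '#' at each match site.

'kg# kg#'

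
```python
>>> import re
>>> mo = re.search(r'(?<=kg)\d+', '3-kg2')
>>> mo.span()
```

Because the assertion is zero-width, the text it checks is not consumed and won't appear in the result.
The match spans [4:5] → '2'.

(4, 5)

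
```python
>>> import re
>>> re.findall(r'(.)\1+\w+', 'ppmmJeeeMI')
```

After group 1 captures some text, `\1` only succeeds where that same text appears again.
Matches: at [0:10] match 'ppmmJeeeMI', group 1 = 'p'.
One capturing group, so `findall` returns just the captured substring from the one match — 1 in all.

['p']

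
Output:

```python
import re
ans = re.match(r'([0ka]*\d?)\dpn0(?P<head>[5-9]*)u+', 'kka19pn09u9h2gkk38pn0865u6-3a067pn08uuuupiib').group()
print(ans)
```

kka19pn09u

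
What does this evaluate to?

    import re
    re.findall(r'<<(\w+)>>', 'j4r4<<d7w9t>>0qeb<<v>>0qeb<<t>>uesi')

`findall` collects group 1 from each match (3 total).

['d7w9t', 'v', 't']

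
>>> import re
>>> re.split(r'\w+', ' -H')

[' -', '']

The pattern matches one or more of a word character.
Matches to split on: at [2:3] → 'H'.
Splitting on the pattern gives 2 pieces.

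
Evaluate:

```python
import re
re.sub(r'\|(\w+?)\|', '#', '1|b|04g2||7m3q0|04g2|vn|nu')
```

'1#04g2|#04g2#nu'

Matches: at [1:4] → '|b|'; at [9:16] → '|7m3q0|'; at [20:24] → '|vn|'.
Each match is replaced by '#'.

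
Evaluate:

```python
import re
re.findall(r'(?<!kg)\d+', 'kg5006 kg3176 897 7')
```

['006', '176', '897', '7']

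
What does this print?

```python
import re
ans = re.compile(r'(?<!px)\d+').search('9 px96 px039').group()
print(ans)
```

Because the assertion is negative and zero-width, positions next to the forbidden text are skipped.
`search` walks the string left to right and returns the first match it finds.
The match spans [0:1] → '9'.

9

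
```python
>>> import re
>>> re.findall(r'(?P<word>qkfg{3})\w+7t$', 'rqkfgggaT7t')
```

['qkfggg']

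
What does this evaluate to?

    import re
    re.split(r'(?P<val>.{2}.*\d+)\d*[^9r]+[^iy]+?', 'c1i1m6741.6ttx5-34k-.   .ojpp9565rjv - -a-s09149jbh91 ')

['', 'c1i1m6741.6ttx5-34k-.   .ojpp9565rjv - -a-s09149jbh9', '']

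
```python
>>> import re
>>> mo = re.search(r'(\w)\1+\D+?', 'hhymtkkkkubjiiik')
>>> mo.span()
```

(0, 3)

After group 1 captures some text, `\1` only succeeds where that same text appears again.
`re.search` tries every starting position until one works.
The match spans [0:3] → 'hhy'.
Captured: group 1 = 'h'.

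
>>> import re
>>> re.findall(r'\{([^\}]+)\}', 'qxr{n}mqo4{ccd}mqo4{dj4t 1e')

['n', 'ccd']

Scanning left to right: at [3:6] match '{n}', group 1 = 'n'; at [10:15] match '{ccd}', group 1 = 'ccd'.
Because there's exactly one group, `findall` drops the full match and keeps group 1 from each hit.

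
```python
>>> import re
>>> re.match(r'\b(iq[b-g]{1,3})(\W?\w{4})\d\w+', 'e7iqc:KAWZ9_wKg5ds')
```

None

Pattern: a word boundary (`\b`, zero-width); then the literal 'iq', then 1 to 3 of a character in [b-g] (captured); then optionally a non-word character, then exactly 4 of a word character (captured); then a digit, then one or more of a word character.
`re.match` won't scan ahead — the pattern has to work from the very first character.
Here the pattern fails at index 0, so the call returns None.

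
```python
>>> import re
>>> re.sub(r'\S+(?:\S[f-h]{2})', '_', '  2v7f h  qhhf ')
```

The pattern matches one or more of a non-whitespace character; then a non-whitespace character, then exactly 2 of a character in [f-h] (non-capturing group).
Matches: at [10:14] → 'qhhf'.
`sub` substitutes '_' at each match site.

'  2v7f h  _ '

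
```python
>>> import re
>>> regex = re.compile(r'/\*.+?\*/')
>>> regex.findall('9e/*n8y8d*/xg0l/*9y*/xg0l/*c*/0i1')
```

Since nothing is captured, `findall` lists the 3 matched substrings directly.

['/*n8y8d*/', '/*9y*/', '/*c*/']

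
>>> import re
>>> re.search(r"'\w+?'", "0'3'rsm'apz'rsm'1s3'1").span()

`re.search` scans for the first position where the pattern succeeds.
The match spans [1:4] → "'3'".

(1, 4)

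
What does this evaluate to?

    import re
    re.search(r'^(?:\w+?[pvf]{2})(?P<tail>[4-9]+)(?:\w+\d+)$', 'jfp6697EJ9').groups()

This matches anchored at the start of the string; then one or more of a word character (lazy), then exactly 2 of one of [pvf] (non-capturing group); then one or more of a character in [4-9] (captured as 'tail'); then one or more of a word character, then one or more of a digit (non-capturing group); then anchored at the end.
`re.search` tries every starting position until one works.
The match spans [0:10] → 'jfp6697EJ9'.
Captured: group 1 = '6697'.

('6697',)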